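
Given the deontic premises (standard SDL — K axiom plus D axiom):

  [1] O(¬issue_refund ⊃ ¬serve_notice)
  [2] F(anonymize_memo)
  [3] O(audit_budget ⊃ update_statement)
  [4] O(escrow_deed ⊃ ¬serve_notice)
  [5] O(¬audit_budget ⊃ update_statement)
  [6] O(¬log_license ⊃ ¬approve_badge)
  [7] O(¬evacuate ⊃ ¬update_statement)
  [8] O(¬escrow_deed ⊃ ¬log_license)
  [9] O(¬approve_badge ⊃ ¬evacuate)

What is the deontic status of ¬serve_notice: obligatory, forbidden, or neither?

By case analysis on audit_budget: premise 3 gives O(audit_budget ⊃ update_statement) and premise 5 gives O(¬audit_budget ⊃ update_statement), so O(update_statement) either way.
The contrapositive of premise 7 (O(¬evacuate ⊃ ¬update_statement)) is O(update_statement ⊃ evacuate), and O(update_statement) is already established, so O(evacuate).
Premise 9, O(¬approve_badge ⊃ ¬evacuate), contraposes to O(evacuate ⊃ approve_badge); with O(evacuate) we get O(approve_badge).
The contrapositive of premise 6 (O(¬log_license ⊃ ¬approve_badge)) is O(approve_badge ⊃ log_license), and O(approve_badge) is already established, so O(log_license).
Premise 8 is O(¬escrow_deed ⊃ ¬log_license); contrapositively O(log_license ⊃ escrow_deed). Since O(log_license) holds, K gives O(escrow_deed).
Premise 4 is O(escrow_deed ⊃ ¬serve_notice); since O(escrow_deed), deontic closure gives O(¬serve_notice).
Premises 1, 2 do not contribute to this derivation.
Hence ¬serve_notice is obligatory.

Obligatory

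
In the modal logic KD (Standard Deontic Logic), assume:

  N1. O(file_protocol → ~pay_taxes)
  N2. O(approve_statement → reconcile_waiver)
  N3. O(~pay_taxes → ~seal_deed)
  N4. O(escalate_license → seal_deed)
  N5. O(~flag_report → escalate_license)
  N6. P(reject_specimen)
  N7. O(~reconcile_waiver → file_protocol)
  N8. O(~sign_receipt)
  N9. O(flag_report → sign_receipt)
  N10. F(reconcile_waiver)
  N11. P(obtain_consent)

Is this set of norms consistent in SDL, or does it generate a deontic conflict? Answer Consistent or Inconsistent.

Premise 8 states O(~sign_receipt) outright.
The contrapositive of premise 9 (O(flag_report → sign_receipt)) is O(~sign_receipt → ~flag_report), and O(~sign_receipt) is already established, so O(~flag_report).
Applying K to premise 5 (O(~flag_report → escalate_license)) and O(~flag_report) yields O(escalate_license).
Premise 4 is O(escalate_license → seal_deed); since O(escalate_license), deontic closure gives O(seal_deed).
Premise 3 is O(~pay_taxes → ~seal_deed); contrapositively O(seal_deed → pay_taxes). Since O(seal_deed) holds, K gives O(pay_taxes).
The contrapositive of premise 1 (O(file_protocol → ~pay_taxes)) is O(pay_taxes → ~file_protocol), and O(pay_taxes) is already established, so O(~file_protocol).
The contrapositive of premise 7 (O(~reconcile_waiver → file_protocol)) is O(~file_protocol → reconcile_waiver), and O(~file_protocol) is already established, so O(reconcile_waiver).
However, F(reconcile_waiver) at premise 10 amounts to O(~reconcile_waiver).
We now have both O(reconcile_waiver) and O(~reconcile_waiver) — reconcile_waiver is simultaneously obligatory and forbidden, violating the D-axiom.

Inconsistent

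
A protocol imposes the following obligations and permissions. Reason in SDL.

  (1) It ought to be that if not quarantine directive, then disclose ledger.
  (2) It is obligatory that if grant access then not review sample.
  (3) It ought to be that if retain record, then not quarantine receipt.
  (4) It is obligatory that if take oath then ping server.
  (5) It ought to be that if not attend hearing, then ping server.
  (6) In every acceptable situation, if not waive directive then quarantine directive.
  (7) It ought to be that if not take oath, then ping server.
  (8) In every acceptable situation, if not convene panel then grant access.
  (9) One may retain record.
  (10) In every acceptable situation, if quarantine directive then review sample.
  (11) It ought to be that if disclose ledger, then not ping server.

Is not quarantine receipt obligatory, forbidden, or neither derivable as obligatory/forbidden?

Neither

Premise 3 is O(retain_record → ¬quarantine_receipt), but O(retain_record) is not derivable from the premises (the permission P(retain_record) asserts only ¬O(¬retain_record), not O(retain_record)), so it does not yield O(¬quarantine_receipt).
No premise or chain of K-axiom applications forces O(¬quarantine_receipt), and none forces O(quarantine_receipt). So ¬quarantine_receipt is neither obligatory nor forbidden under these norms.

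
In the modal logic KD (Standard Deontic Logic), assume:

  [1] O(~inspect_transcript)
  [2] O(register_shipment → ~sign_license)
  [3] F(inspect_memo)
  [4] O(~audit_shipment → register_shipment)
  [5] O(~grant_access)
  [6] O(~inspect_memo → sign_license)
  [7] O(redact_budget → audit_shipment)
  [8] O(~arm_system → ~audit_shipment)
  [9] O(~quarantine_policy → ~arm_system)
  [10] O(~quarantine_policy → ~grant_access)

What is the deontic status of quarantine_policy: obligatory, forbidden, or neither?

Obligatory

Premise 3 is F(inspect_memo), i.e. O(~inspect_memo).
With premise 6, O(~inspect_memo → sign_license), the K-axiom yields O(sign_license).
Premise 2 is O(register_shipment → ~sign_license); contrapositively O(sign_license → ~register_shipment). Since O(sign_license) holds, K gives O(~register_shipment).
Premise 4 is O(~audit_shipment → register_shipment); contrapositively O(~register_shipment → audit_shipment). Since O(~register_shipment) holds, K gives O(audit_shipment).
The contrapositive of premise 8 (O(~arm_system → ~audit_shipment)) is O(audit_shipment → arm_system), and O(audit_shipment) is already established, so O(arm_system).
Premise 9, O(~quarantine_policy → ~arm_system), contraposes to O(arm_system → quarantine_policy); with O(arm_system) we get O(quarantine_policy).
Premises 1, 5, 7, 10 do not contribute to this derivation.
Hence quarantine_policy is obligatory.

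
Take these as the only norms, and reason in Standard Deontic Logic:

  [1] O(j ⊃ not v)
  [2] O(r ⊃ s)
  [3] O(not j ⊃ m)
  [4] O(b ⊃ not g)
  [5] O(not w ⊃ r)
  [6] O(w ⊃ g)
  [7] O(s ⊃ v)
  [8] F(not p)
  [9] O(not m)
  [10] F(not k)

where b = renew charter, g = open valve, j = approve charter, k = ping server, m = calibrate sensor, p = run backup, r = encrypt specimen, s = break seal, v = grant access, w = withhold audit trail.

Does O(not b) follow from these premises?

Premise 9 states O(not m) outright.
Premise 3 is O(not j ⊃ m); contrapositively O(not m ⊃ j). Since O(not m) holds, K gives O(j).
With premise 1, O(j ⊃ not v), the K-axiom yields O(not v).
The contrapositive of premise 7 (O(s ⊃ v)) is O(not v ⊃ not s), and O(not v) is already established, so O(not s).
Premise 2 is O(r ⊃ s); contrapositively O(not s ⊃ not r). Since O(not s) holds, K gives O(not r).
Premise 5 is O(not w ⊃ r); contrapositively O(not r ⊃ w). Since O(not r) holds, K gives O(w).
With premise 6, O(w ⊃ g), the K-axiom yields O(g).
The contrapositive of premise 4 (O(b ⊃ not g)) is O(g ⊃ not b), and O(g) is already established, so O(not b).
Premises 8, 10 do not contribute to this derivation.
So O(not b) follows.

Yes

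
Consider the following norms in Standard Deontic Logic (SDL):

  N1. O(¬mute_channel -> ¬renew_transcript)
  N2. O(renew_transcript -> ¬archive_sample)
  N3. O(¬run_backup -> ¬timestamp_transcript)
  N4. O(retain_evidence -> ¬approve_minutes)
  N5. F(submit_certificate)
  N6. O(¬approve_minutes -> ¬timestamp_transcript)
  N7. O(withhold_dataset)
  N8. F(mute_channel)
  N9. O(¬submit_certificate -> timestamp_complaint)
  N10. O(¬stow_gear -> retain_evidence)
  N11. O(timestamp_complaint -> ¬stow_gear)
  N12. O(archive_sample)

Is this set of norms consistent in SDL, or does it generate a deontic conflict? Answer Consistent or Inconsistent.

Premise 2 is O(renew_transcript -> ¬archive_sample), but O(renew_transcript) is not derivable from the premises, so it does not yield O(¬archive_sample).
So O(¬archive_sample) is not derivable, and the apparent clash with O(archive_sample) does not arise.
A world satisfying every obligation exists (e.g. approve_minutes=false, archive_sample=true, mute_channel=false, renew_transcript=false, retain_evidence=true, run_backup=false, stow_gear=false, submit_certificate=false, timestamp_complaint=true, timestamp_transcript=false, withhold_dataset=true); no atom is both obligatory and forbidden, so the set is consistent.

Consistent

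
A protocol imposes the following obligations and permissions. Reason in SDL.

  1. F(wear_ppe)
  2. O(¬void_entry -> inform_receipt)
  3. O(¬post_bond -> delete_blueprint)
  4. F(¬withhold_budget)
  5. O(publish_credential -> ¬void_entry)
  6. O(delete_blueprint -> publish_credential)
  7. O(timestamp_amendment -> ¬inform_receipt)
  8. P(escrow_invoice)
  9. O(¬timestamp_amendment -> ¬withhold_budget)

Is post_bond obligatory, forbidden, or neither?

Premise 4 is F(¬withhold_budget), i.e. O(withhold_budget).
Premise 9 is O(¬timestamp_amendment -> ¬withhold_budget); contrapositively O(withhold_budget -> timestamp_amendment). Since O(withhold_budget) holds, K gives O(timestamp_amendment).
Premise 7 is O(timestamp_amendment -> ¬inform_receipt); since O(timestamp_amendment), deontic closure gives O(¬inform_receipt).
Premise 2, O(¬void_entry -> inform_receipt), contraposes to O(¬inform_receipt -> void_entry); with O(¬inform_receipt) we get O(void_entry).
The contrapositive of premise 5 (O(publish_credential -> ¬void_entry)) is O(void_entry -> ¬publish_credential), and O(void_entry) is already established, so O(¬publish_credential).
The contrapositive of premise 6 (O(delete_blueprint -> publish_credential)) is O(¬publish_credential -> ¬delete_blueprint), and O(¬publish_credential) is already established, so O(¬delete_blueprint).
Premise 3, O(¬post_bond -> delete_blueprint), contraposes to O(¬delete_blueprint -> post_bond); with O(¬delete_blueprint) we get O(post_bond).
Premises 1, 8 do not contribute to this derivation.
Hence post_bond is obligatory.

Obligatory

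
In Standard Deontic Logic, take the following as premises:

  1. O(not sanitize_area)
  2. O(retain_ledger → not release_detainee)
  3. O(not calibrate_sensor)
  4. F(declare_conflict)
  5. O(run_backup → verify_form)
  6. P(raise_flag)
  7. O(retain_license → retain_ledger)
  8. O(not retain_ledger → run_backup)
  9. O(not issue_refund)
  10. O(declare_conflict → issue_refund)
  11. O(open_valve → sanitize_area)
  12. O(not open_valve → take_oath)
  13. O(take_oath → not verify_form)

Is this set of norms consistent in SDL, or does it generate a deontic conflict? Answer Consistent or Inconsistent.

Consistent

Premise 10 is O(declare_conflict → issue_refund), but O(declare_conflict) is not derivable from the premises, so it does not yield O(issue_refund).
So O(issue_refund) is not derivable, and the apparent clash with O(not issue_refund) does not arise.
A world satisfying every obligation exists (e.g. calibrate_sensor=false, declare_conflict=false, issue_refund=false, open_valve=false, raise_flag=false, release_detainee=false, retain_ledger=true, retain_license=false, run_backup=false, sanitize_area=false, take_oath=true, verify_form=false); no atom is both obligatory and forbidden, so the set is consistent.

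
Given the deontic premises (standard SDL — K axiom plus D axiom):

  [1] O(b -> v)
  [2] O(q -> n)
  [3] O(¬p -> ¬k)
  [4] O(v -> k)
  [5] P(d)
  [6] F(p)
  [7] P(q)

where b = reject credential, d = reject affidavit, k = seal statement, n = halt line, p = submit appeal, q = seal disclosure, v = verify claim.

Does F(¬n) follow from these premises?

No

Premise 2 is O(q -> n), but O(q) is not derivable from the premises (the permission P(q) asserts only ¬O(¬q), not O(q)), so it does not yield O(n).
No other premise forces O(n). An ideal world satisfying every premise can still have ¬n true, so F(¬n) is not derivable.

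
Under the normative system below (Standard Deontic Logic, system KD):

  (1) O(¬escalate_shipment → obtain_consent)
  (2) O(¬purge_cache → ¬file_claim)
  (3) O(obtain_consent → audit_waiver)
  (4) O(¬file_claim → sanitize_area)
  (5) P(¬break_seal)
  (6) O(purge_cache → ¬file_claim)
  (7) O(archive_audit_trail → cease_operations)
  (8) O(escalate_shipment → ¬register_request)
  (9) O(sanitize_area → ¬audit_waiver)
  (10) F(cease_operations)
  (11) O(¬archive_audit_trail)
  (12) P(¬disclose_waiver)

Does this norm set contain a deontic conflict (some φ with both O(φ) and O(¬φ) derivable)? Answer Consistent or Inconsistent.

Consistent

Premise 7 is O(archive_audit_trail → cease_operations), but O(archive_audit_trail) is not derivable from the premises, so it does not yield O(cease_operations).
So O(cease_operations) is not derivable, and the apparent clash with O(¬cease_operations) does not arise.
A world satisfying every obligation exists (e.g. archive_audit_trail=false, audit_waiver=false, break_seal=false, cease_operations=false, disclose_waiver=false, escalate_shipment=true, file_claim=false, obtain_consent=false, purge_cache=false, register_request=false, sanitize_area=true); no atom is both obligatory and forbidden, so the set is consistent.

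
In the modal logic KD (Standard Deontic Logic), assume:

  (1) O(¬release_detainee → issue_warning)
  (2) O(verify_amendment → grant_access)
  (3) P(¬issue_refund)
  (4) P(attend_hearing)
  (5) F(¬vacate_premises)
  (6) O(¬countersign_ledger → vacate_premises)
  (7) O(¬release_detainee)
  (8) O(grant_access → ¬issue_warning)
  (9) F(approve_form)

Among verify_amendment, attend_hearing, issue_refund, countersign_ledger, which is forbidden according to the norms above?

Premise 7 states O(¬release_detainee) outright.
Applying K to premise 1 (O(¬release_detainee → issue_warning)) and O(¬release_detainee) yields O(issue_warning).
Premise 8 is O(grant_access → ¬issue_warning); contrapositively O(issue_warning → ¬grant_access). Since O(issue_warning) holds, K gives O(¬grant_access).
Premise 2, O(verify_amendment → grant_access), contraposes to O(¬grant_access → ¬verify_amendment); with O(¬grant_access) we get O(¬verify_amendment).
So O(¬verify_amendment) holds, i.e. verify_amendment is forbidden. None of the other listed options is forbidden under the premises.

verify_amendment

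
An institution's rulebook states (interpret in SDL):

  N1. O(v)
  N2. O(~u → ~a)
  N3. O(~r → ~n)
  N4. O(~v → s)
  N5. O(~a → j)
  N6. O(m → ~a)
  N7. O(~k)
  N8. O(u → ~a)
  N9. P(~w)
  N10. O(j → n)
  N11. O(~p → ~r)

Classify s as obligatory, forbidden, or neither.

Premise 4 is O(~v → s), but O(~v) is not derivable from the premises, so it does not yield O(s).
No premise or chain of K-axiom applications forces O(s), and none forces O(~s). So s is neither obligatory nor forbidden under these norms.

Neither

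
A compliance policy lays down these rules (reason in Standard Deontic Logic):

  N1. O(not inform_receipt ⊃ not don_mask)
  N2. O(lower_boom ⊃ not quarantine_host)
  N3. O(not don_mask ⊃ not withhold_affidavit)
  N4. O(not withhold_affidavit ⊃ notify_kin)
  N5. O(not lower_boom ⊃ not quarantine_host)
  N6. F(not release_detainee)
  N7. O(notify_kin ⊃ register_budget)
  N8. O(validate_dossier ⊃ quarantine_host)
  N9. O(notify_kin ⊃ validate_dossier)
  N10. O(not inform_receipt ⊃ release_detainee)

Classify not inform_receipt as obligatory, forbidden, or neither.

By case analysis on not lower_boom: premise 5 gives O(not lower_boom ⊃ not quarantine_host) and premise 2 gives O(lower_boom ⊃ not quarantine_host), so O(not quarantine_host) either way.
Premise 8, O(validate_dossier ⊃ quarantine_host), contraposes to O(not quarantine_host ⊃ not validate_dossier); with O(not quarantine_host) we get O(not validate_dossier).
The contrapositive of premise 9 (O(notify_kin ⊃ validate_dossier)) is O(not validate_dossier ⊃ not notify_kin), and O(not validate_dossier) is already established, so O(not notify_kin).
Premise 4, O(not withhold_affidavit ⊃ notify_kin), contraposes to O(not notify_kin ⊃ withhold_affidavit); with O(not notify_kin) we get O(withhold_affidavit).
The contrapositive of premise 3 (O(not don_mask ⊃ not withhold_affidavit)) is O(withhold_affidavit ⊃ don_mask), and O(withhold_affidavit) is already established, so O(don_mask).
The contrapositive of premise 1 (O(not inform_receipt ⊃ not don_mask)) is O(don_mask ⊃ inform_receipt), and O(don_mask) is already established, so O(inform_receipt).
Premises 6, 7, 10 do not contribute to this derivation.
Thus O(inform_receipt), which is F(not inform_receipt): not inform_receipt is forbidden.

Forbidden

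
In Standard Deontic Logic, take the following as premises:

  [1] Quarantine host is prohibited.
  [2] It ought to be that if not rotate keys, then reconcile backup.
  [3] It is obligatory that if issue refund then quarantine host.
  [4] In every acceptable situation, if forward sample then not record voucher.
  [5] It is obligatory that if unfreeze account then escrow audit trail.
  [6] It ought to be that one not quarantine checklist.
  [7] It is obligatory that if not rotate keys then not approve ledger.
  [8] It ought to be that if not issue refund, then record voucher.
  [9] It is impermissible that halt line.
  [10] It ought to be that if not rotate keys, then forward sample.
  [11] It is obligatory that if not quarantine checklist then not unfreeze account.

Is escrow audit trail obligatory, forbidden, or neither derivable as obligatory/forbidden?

Neither

Premise 5 is O(unfreeze_account → escrow_audit_trail), but O(unfreeze_account) is not derivable from the premises, so it does not yield O(escrow_audit_trail).
No premise or chain of K-axiom applications forces O(escrow_audit_trail), and none forces O(¬escrow_audit_trail). So escrow_audit_trail is neither obligatory nor forbidden under these norms.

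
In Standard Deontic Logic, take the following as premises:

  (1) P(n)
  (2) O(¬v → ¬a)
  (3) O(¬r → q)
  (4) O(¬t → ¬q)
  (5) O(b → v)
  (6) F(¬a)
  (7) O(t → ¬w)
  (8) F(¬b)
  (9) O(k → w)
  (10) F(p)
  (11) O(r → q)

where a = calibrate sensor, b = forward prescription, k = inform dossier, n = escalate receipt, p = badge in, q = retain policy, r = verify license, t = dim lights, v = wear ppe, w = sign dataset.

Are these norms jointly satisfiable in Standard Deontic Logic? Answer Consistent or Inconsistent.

Premise 2 is O(¬v → ¬a), but O(¬v) is not derivable from the premises, so it does not yield O(¬a).
So O(¬a) is not derivable, and the apparent clash with O(a) does not arise.
A world satisfying every obligation exists (e.g. a=true, b=true, k=false, n=false, p=false, q=true, r=false, t=true, v=true, w=false); no atom is both obligatory and forbidden, so the set is consistent.

Consistent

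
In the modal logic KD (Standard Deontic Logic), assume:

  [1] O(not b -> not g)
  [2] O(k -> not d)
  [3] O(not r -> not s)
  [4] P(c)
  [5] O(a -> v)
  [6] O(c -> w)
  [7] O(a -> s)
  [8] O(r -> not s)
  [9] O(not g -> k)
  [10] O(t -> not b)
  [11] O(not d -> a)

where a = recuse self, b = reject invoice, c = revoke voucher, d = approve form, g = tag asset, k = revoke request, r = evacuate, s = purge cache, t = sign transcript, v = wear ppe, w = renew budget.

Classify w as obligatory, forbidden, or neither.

Neither

Premise 6 is O(c -> w), but O(c) is not derivable from the premises (the permission P(c) asserts only not O(not c), not O(c)), so it does not yield O(w).
No premise or chain of K-axiom applications forces O(w), and none forces O(not w). So w is neither obligatory nor forbidden under these norms.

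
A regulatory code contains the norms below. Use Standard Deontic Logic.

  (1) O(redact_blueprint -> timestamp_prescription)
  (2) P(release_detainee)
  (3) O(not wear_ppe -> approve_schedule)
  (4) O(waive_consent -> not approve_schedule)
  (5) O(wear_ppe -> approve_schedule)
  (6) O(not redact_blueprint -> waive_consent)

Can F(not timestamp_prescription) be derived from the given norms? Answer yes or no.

Yes

Premises 3 and 5 are O(not wear_ppe -> approve_schedule) and O(wear_ppe -> approve_schedule); every ideal world satisfies not wear_ppe or wear_ppe, so in either case approve_schedule holds — hence O(approve_schedule).
Premise 4, O(waive_consent -> not approve_schedule), contraposes to O(approve_schedule -> not waive_consent); with O(approve_schedule) we get O(not waive_consent).
Premise 6 is O(not redact_blueprint -> waive_consent); contrapositively O(not waive_consent -> redact_blueprint). Since O(not waive_consent) holds, K gives O(redact_blueprint).
With premise 1, O(redact_blueprint -> timestamp_prescription), the K-axiom yields O(timestamp_prescription).
Premise 2 does not contribute to this derivation.
So O(timestamp_prescription) holds, i.e. F(not timestamp_prescription). The claim follows.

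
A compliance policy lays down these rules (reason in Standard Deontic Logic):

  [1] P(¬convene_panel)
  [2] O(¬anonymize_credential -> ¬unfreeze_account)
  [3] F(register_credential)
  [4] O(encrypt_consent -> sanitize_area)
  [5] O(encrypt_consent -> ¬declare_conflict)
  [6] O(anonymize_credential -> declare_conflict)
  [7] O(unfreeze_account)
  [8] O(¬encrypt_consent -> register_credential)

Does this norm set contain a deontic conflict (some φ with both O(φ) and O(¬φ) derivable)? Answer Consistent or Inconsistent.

Premise 7 gives O(unfreeze_account).
The contrapositive of premise 2 (O(¬anonymize_credential -> ¬unfreeze_account)) is O(unfreeze_account -> anonymize_credential), and O(unfreeze_account) is already established, so O(anonymize_credential).
With premise 6, O(anonymize_credential -> declare_conflict), the K-axiom yields O(declare_conflict).
Premise 5, O(encrypt_consent -> ¬declare_conflict), contraposes to O(declare_conflict -> ¬encrypt_consent); with O(declare_conflict) we get O(¬encrypt_consent).
From O(¬encrypt_consent) and premise 8, O(¬encrypt_consent -> register_credential), we obtain O(register_credential).
But premise 3, F(register_credential), means O(¬register_credential).
We now have both O(register_credential) and O(¬register_credential) — register_credential is simultaneously obligatory and forbidden, violating the D-axiom.

Inconsistent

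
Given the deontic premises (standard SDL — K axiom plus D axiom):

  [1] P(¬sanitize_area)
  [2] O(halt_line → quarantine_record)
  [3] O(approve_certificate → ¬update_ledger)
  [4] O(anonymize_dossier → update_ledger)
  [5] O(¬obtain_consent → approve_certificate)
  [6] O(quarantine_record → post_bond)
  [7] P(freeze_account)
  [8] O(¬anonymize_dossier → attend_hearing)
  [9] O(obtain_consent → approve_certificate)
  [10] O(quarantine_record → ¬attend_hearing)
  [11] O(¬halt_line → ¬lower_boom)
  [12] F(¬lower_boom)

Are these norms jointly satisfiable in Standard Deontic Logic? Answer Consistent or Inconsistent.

By case analysis on obtain_consent: premise 9 gives O(obtain_consent → approve_certificate) and premise 5 gives O(¬obtain_consent → approve_certificate), so O(approve_certificate) either way.
Premise 3 is O(approve_certificate → ¬update_ledger); since O(approve_certificate), deontic closure gives O(¬update_ledger).
Premise 4 is O(anonymize_dossier → update_ledger); contrapositively O(¬update_ledger → ¬anonymize_dossier). Since O(¬update_ledger) holds, K gives O(¬anonymize_dossier).
Premise 8 is O(¬anonymize_dossier → attend_hearing); since O(¬anonymize_dossier), deontic closure gives O(attend_hearing).
The contrapositive of premise 10 (O(quarantine_record → ¬attend_hearing)) is O(attend_hearing → ¬quarantine_record), and O(attend_hearing) is already established, so O(¬quarantine_record).
Premise 2 is O(halt_line → quarantine_record); contrapositively O(¬quarantine_record → ¬halt_line). Since O(¬quarantine_record) holds, K gives O(¬halt_line).
With premise 11, O(¬halt_line → ¬lower_boom), the K-axiom yields O(¬lower_boom).
Yet premise 12 is F(¬lower_boom), i.e. O(lower_boom).
We now have both O(¬lower_boom) and O(lower_boom) — lower_boom is simultaneously obligatory and forbidden, violating the D-axiom.

Inconsistent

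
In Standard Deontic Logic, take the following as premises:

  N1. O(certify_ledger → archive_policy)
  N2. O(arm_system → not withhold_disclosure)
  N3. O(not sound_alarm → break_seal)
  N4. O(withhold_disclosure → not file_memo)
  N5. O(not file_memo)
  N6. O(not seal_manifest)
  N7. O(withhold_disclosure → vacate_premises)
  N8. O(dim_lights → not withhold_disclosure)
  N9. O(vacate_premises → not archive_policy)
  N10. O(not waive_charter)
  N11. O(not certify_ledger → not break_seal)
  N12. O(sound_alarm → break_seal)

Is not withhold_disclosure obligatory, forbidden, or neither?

By case analysis on not sound_alarm: premise 3 gives O(not sound_alarm → break_seal) and premise 12 gives O(sound_alarm → break_seal), so O(break_seal) either way.
Premise 11, O(not certify_ledger → not break_seal), contraposes to O(break_seal → certify_ledger); with O(break_seal) we get O(certify_ledger).
With premise 1, O(certify_ledger → archive_policy), the K-axiom yields O(archive_policy).
Premise 9 is O(vacate_premises → not archive_policy); contrapositively O(archive_policy → not vacate_premises). Since O(archive_policy) holds, K gives O(not vacate_premises).
Premise 7, O(withhold_disclosure → vacate_premises), contraposes to O(not vacate_premises → not withhold_disclosure); with O(not vacate_premises) we get O(not withhold_disclosure).
Premises 2, 4, 5, 6, 8, 10 do not contribute to this derivation.
Hence not withhold_disclosure is obligatory.

Obligatory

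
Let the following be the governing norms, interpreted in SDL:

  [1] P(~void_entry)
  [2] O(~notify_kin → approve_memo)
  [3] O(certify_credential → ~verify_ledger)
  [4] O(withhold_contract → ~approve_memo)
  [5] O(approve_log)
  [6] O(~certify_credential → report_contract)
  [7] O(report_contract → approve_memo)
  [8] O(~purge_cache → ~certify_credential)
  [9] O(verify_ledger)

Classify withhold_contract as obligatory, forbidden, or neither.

Forbidden

From premise 9 we have O(verify_ledger).
Premise 3 is O(certify_credential → ~verify_ledger); contrapositively O(verify_ledger → ~certify_credential). Since O(verify_ledger) holds, K gives O(~certify_credential).
Applying K to premise 6 (O(~certify_credential → report_contract)) and O(~certify_credential) yields O(report_contract).
Applying K to premise 7 (O(report_contract → approve_memo)) and O(report_contract) yields O(approve_memo).
Premise 4, O(withhold_contract → ~approve_memo), contraposes to O(approve_memo → ~withhold_contract); with O(approve_memo) we get O(~withhold_contract).
Premises 1, 2, 5, 8 do not contribute to this derivation.
Thus O(~withhold_contract), which is F(withhold_contract): withhold_contract is forbidden.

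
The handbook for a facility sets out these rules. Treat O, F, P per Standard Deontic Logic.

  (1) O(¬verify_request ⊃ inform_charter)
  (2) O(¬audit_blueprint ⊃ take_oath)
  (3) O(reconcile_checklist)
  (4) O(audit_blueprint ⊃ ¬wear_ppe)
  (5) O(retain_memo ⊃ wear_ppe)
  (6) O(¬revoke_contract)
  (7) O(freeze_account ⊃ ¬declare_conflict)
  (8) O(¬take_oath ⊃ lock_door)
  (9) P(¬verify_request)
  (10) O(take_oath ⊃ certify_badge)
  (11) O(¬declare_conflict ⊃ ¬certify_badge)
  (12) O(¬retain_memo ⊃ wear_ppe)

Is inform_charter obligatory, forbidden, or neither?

Premise 1 is O(¬verify_request ⊃ inform_charter), but O(¬verify_request) is not derivable from the premises (the permission P(¬verify_request) asserts only ¬O(verify_request), not O(¬verify_request)), so it does not yield O(inform_charter).
No premise or chain of K-axiom applications forces O(inform_charter), and none forces O(¬inform_charter). So inform_charter is neither obligatory nor forbidden under these norms.

Neither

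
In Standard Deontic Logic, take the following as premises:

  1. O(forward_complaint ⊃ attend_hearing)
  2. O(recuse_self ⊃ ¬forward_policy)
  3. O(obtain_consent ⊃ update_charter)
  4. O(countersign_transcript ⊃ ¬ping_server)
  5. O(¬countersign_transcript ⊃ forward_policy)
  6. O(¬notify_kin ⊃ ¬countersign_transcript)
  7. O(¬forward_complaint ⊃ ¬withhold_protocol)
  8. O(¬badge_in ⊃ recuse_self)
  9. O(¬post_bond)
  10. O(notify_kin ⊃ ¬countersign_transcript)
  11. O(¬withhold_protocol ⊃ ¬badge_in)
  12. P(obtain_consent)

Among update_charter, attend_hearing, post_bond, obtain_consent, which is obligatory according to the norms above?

attend_hearing

By case analysis on notify_kin: premise 10 gives O(notify_kin ⊃ ¬countersign_transcript) and premise 6 gives O(¬notify_kin ⊃ ¬countersign_transcript), so O(¬countersign_transcript) either way.
Applying K to premise 5 (O(¬countersign_transcript ⊃ forward_policy)) and O(¬countersign_transcript) yields O(forward_policy).
Premise 2 is O(recuse_self ⊃ ¬forward_policy); contrapositively O(forward_policy ⊃ ¬recuse_self). Since O(forward_policy) holds, K gives O(¬recuse_self).
Premise 8, O(¬badge_in ⊃ recuse_self), contraposes to O(¬recuse_self ⊃ badge_in); with O(¬recuse_self) we get O(badge_in).
The contrapositive of premise 11 (O(¬withhold_protocol ⊃ ¬badge_in)) is O(badge_in ⊃ withhold_protocol), and O(badge_in) is already established, so O(withhold_protocol).
Premise 7 is O(¬forward_complaint ⊃ ¬withhold_protocol); contrapositively O(withhold_protocol ⊃ forward_complaint). Since O(withhold_protocol) holds, K gives O(forward_complaint).
Applying K to premise 1 (O(forward_complaint ⊃ attend_hearing)) and O(forward_complaint) yields O(attend_hearing).
So O(attend_hearing) holds — attend_hearing is obligatory. None of the other listed options is made obligatory by any chain of premises.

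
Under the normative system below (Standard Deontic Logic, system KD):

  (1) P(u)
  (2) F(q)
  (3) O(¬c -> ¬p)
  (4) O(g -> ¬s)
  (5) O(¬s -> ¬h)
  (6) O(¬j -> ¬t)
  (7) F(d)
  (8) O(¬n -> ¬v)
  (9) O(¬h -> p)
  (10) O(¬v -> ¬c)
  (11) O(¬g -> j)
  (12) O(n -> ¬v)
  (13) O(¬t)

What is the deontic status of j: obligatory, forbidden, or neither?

Obligatory

Premises 8 and 12 cover both cases: O(¬n -> ¬v) and O(n -> ¬v). Since ¬n ∨ n is a tautology, O(¬v) follows.
With premise 10, O(¬v -> ¬c), the K-axiom yields O(¬c).
Premise 3 is O(¬c -> ¬p); since O(¬c), deontic closure gives O(¬p).
The contrapositive of premise 9 (O(¬h -> p)) is O(¬p -> h), and O(¬p) is already established, so O(h).
Premise 5 is O(¬s -> ¬h); contrapositively O(h -> s). Since O(h) holds, K gives O(s).
Premise 4 is O(g -> ¬s); contrapositively O(s -> ¬g). Since O(s) holds, K gives O(¬g).
Premise 11 is O(¬g -> j); since O(¬g), deontic closure gives O(j).
Premises 1, 2, 6, 7, 13 do not contribute to this derivation.
Hence j is obligatory.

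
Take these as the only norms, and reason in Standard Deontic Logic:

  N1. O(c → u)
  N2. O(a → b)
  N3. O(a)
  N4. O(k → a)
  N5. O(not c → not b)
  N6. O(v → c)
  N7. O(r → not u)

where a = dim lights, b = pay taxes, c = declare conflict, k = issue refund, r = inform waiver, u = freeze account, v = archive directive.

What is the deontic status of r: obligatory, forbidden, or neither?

Forbidden

Premise 3 gives O(a).
Applying K to premise 2 (O(a → b)) and O(a) yields O(b).
Premise 5 is O(not c → not b); contrapositively O(b → c). Since O(b) holds, K gives O(c).
From O(c) and premise 1, O(c → u), we obtain O(u).
Premise 7 is O(r → not u); contrapositively O(u → not r). Since O(u) holds, K gives O(not r).
Premises 4, 6 do not contribute to this derivation.
Thus O(not r), which is F(r): r is forbidden.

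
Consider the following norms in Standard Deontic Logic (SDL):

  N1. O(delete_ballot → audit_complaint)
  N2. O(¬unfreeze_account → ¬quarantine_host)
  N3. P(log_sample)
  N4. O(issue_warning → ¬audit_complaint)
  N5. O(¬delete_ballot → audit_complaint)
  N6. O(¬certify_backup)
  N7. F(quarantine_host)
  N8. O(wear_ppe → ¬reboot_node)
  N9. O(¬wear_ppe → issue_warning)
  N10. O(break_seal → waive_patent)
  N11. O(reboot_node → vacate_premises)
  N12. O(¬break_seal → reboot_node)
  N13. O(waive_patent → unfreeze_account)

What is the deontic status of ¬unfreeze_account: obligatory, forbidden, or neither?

Forbidden

By case analysis on ¬delete_ballot: premise 5 gives O(¬delete_ballot → audit_complaint) and premise 1 gives O(delete_ballot → audit_complaint), so O(audit_complaint) either way.
The contrapositive of premise 4 (O(issue_warning → ¬audit_complaint)) is O(audit_complaint → ¬issue_warning), and O(audit_complaint) is already established, so O(¬issue_warning).
The contrapositive of premise 9 (O(¬wear_ppe → issue_warning)) is O(¬issue_warning → wear_ppe), and O(¬issue_warning) is already established, so O(wear_ppe).
With premise 8, O(wear_ppe → ¬reboot_node), the K-axiom yields O(¬reboot_node).
Premise 12 is O(¬break_seal → reboot_node); contrapositively O(¬reboot_node → break_seal). Since O(¬reboot_node) holds, K gives O(break_seal).
From O(break_seal) and premise 10, O(break_seal → waive_patent), we obtain O(waive_patent).
Premise 13 is O(waive_patent → unfreeze_account); since O(waive_patent), deontic closure gives O(unfreeze_account).
Premises 2, 3, 6, 7, 11 do not contribute to this derivation.
Thus O(unfreeze_account), which is F(¬unfreeze_account): ¬unfreeze_account is forbidden.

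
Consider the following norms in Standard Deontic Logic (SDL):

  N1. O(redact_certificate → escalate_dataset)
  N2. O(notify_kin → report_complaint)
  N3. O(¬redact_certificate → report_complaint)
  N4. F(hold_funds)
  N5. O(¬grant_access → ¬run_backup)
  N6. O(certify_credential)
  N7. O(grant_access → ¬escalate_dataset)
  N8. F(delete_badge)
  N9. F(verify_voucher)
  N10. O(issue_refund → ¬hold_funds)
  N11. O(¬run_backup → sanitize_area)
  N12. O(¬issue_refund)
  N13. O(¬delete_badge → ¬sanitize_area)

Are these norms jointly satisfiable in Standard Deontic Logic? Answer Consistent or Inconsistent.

Premise 10 is O(issue_refund → ¬hold_funds); even if O(¬hold_funds) held, inferring O(issue_refund) would be affirming the consequent — invalid.
So O(issue_refund) is not derivable, and the apparent clash with O(¬issue_refund) does not arise.
A world satisfying every obligation exists (e.g. certify_credential=true, delete_badge=false, escalate_dataset=false, grant_access=true, hold_funds=false, issue_refund=false, notify_kin=false, redact_certificate=false, report_complaint=true, run_backup=true, sanitize_area=false, verify_voucher=false); no atom is both obligatory and forbidden, so the set is consistent.

Consistent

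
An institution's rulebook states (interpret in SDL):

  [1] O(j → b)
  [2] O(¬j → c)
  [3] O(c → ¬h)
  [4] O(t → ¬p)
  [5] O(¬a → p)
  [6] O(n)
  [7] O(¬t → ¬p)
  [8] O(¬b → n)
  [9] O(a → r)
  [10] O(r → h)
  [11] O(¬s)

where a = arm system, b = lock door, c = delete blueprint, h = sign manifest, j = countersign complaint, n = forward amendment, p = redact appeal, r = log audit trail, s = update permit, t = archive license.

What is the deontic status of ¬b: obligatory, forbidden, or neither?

Forbidden

Premises 7 and 4 cover both cases: O(¬t → ¬p) and O(t → ¬p). Since ¬t ∨ t is a tautology, O(¬p) follows.
Premise 5 is O(¬a → p); contrapositively O(¬p → a). Since O(¬p) holds, K gives O(a).
Applying K to premise 9 (O(a → r)) and O(a) yields O(r).
Applying K to premise 10 (O(r → h)) and O(r) yields O(h).
Premise 3 is O(c → ¬h); contrapositively O(h → ¬c). Since O(h) holds, K gives O(¬c).
Premise 2 is O(¬j → c); contrapositively O(¬c → j). Since O(¬c) holds, K gives O(j).
Premise 1 is O(j → b); since O(j), deontic closure gives O(b).
Premises 6, 8, 11 do not contribute to this derivation.
Thus O(b), which is F(¬b): ¬b is forbidden.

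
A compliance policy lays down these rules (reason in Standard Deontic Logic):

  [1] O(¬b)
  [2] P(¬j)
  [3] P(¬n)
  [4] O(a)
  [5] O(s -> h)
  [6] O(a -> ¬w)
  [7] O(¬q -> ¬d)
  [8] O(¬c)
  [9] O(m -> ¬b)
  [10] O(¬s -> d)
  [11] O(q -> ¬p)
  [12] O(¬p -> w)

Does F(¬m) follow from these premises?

Premise 9 is O(m -> ¬b); even if O(¬b) held, inferring O(m) would be affirming the consequent — invalid.
No other premise forces O(m). An ideal world satisfying every premise can still have ¬m true, so F(¬m) is not derivable.

No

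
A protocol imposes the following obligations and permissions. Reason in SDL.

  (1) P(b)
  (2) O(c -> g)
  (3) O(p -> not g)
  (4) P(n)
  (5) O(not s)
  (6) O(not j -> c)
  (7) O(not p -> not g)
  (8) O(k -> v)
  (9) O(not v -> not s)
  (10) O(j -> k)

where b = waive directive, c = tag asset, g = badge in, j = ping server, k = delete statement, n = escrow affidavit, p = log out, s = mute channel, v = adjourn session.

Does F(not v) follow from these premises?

Yes

By case analysis on not p: premise 7 gives O(not p -> not g) and premise 3 gives O(p -> not g), so O(not g) either way.
Premise 2, O(c -> g), contraposes to O(not g -> not c); with O(not g) we get O(not c).
Premise 6 is O(not j -> c); contrapositively O(not c -> j). Since O(not c) holds, K gives O(j).
Applying K to premise 10 (O(j -> k)) and O(j) yields O(k).
Applying K to premise 8 (O(k -> v)) and O(k) yields O(v).
Premises 1, 4, 5, 9 do not contribute to this derivation.
So O(v) holds, i.e. F(not v). The claim follows.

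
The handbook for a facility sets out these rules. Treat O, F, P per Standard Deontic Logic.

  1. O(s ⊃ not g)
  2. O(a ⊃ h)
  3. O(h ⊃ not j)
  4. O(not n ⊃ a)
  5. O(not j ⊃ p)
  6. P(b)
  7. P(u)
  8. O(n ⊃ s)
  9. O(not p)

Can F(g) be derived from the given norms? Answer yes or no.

Yes

Premise 9 states O(not p) outright.
The contrapositive of premise 5 (O(not j ⊃ p)) is O(not p ⊃ j), and O(not p) is already established, so O(j).
Premise 3 is O(h ⊃ not j); contrapositively O(j ⊃ not h). Since O(j) holds, K gives O(not h).
Premise 2 is O(a ⊃ h); contrapositively O(not h ⊃ not a). Since O(not h) holds, K gives O(not a).
Premise 4 is O(not n ⊃ a); contrapositively O(not a ⊃ n). Since O(not a) holds, K gives O(n).
Premise 8 is O(n ⊃ s); since O(n), deontic closure gives O(s).
Applying K to premise 1 (O(s ⊃ not g)) and O(s) yields O(not g).
Premises 6, 7 do not contribute to this derivation.
So O(not g) holds, i.e. F(g). The claim follows.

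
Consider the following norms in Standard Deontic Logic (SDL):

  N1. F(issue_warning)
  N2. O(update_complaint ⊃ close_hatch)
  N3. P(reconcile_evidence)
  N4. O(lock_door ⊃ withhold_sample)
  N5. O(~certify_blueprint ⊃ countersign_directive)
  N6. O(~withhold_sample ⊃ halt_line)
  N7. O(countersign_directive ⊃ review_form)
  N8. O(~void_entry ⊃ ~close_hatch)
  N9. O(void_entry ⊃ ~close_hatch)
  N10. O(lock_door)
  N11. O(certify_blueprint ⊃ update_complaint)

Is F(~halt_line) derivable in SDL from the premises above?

No

Premise 6 is O(~withhold_sample ⊃ halt_line), but O(~withhold_sample) is not derivable from the premises, so it does not yield O(halt_line).
No other premise forces O(halt_line). An ideal world satisfying every premise can still have ~halt_line true, so F(~halt_line) is not derivable.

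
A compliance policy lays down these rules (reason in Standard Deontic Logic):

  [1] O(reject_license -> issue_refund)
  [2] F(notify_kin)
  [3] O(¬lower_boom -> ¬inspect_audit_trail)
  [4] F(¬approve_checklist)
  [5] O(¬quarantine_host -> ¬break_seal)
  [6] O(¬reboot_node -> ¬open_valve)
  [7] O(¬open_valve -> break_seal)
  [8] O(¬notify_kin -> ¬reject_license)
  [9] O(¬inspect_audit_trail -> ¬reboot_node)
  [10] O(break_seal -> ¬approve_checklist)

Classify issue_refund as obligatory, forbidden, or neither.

Neither

Premise 1 is O(reject_license -> issue_refund), but O(reject_license) is not derivable from the premises, so it does not yield O(issue_refund).
No premise or chain of K-axiom applications forces O(issue_refund), and none forces O(¬issue_refund). So issue_refund is neither obligatory nor forbidden under these norms.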